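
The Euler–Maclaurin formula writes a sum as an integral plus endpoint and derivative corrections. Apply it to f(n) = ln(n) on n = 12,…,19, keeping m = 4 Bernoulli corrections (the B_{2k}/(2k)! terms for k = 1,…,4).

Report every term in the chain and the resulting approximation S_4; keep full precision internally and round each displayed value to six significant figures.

S_4 ≈ 21.8376

Integral: ∫_12^19 ln(x) dx = 19.1255.
Boundary: ½(f(12) + f(19)) = ½(2.48491 + 2.94444) = 2.71467.
Running total after boundary: 21.8401.
k=1: B_{2}/(2)! × [f^{(1)}(19) − f^{(1)}(12)] = 1/12 × (0.0526316 − 0.0833333) = -0.00255848.
Running total after k=1: 21.8376.
k=2: B_{4}/(4)! × [f^{(3)}(19) − f^{(3)}(12)] = −1/720 × (0.000291588 − 0.00115741) = 1.20253e-06.
Running total after k=2: 21.8376.
k=3: B_{6}/(6)! × [f^{(5)}(19) − f^{(5)}(12)] = 1/30240 × (9.69267e-06 − 9.64506e-05) = -2.86898e-09.
Running total after k=3: 21.8376.
k=4: B_{8}/(8)! × [f^{(7)}(19) − f^{(7)}(12)] = −1/1209600 × (8.05485e-07 − 2.00939e-05) = 1.59461e-11.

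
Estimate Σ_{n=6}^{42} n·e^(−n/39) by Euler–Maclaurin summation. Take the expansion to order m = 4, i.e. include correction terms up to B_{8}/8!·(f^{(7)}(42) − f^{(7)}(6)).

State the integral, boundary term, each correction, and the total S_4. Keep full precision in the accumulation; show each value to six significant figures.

∫_6^42 x·e^(−x/39) dx evaluates to 428.656.
½[f(6) + f(42)] = ½[5.14442 + 14.3070] = 9.72569.
Integral + boundary = 438.381.
Order-1 term: 1/12 · (-0.0262032 − 0.725496) = -0.0626416.
Running total after k=1: 438.319.
Order-2 term: −1/720 · (0.000430691 − 0.00160441) = 1.63016e-06.
Running total after k=2: 438.319.
Order-3 term: 1/30240 · (5.77652e-07 − 1.79607e-06) = -4.02917e-11.
Running total after k=3: 438.319.
Order-4 term: −1/1209600 · (5.73400e-10 − 1.66819e-09) = 9.05081e-16.

S_4 ≈ 438.319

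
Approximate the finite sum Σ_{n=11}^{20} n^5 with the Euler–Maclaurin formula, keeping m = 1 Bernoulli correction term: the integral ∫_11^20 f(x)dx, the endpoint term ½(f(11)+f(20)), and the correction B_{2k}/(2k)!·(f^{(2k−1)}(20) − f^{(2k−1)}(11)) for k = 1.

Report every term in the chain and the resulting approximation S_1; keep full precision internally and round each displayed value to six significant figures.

S_1 ≈ 1.21125e+07

Integral: ∫_11^20 x^5 dx = 1.03714e+07.
Boundary: ½(f(11) + f(20)) = ½(161051 + 3.20000e+06) = 1.68053e+06.
So far: 1.20519e+07.
k=1: B_{2}/(2)! × [f^{(1)}(20) − f^{(1)}(11)] = 1/12 × (800000 − 73205.0) = 60566.2.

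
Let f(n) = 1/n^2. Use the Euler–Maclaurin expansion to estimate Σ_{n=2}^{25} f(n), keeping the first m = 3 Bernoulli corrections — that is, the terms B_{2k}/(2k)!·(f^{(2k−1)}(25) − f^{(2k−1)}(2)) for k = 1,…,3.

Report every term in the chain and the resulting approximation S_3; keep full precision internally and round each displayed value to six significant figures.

S_3 ≈ 0.605767

The integral term ∫_2^25 1/x^2 dx = 0.460000.
Boundary: ½(f(2) + f(25)) = ½(0.250000 + 0.00160000) = 0.125800.
Running total after boundary: 0.585800.
Order-1 term: 1/12 · (-0.000128000 − (-0.250000)) = 0.0208227.
Partial sum through k=1: 0.606623.
Order-2 term: −1/720 · (-2.45760e-06 − (-0.750000)) = -0.00104166.
Partial sum through k=2: 0.605581.
Order-3 term: 1/30240 · (-1.17965e-07 − (-5.62500)) = 0.000186012.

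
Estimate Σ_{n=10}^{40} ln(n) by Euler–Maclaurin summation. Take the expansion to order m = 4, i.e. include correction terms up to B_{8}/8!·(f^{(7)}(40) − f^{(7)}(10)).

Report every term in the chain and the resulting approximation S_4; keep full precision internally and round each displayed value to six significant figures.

The integral term ∫_10^40 ln(x) dx = 94.5293.
½[f(10) + f(40)] = ½[2.30259 + 3.68888] = 2.99573.
Integral + boundary = 97.5251.
k=1: B_{2}/(2)! × [f^{(1)}(40) − f^{(1)}(10)] = 1/12 × (0.0250000 − 0.100000) = -0.00625000.
Running total after k=1: 97.5188.
k=2: B_{4}/(4)! × [f^{(3)}(40) − f^{(3)}(10)] = −1/720 × (3.12500e-05 − 0.00200000) = 2.73437e-06.
Running total after k=2: 97.5188.
k=3: B_{6}/(6)! × [f^{(5)}(40) − f^{(5)}(10)] = 1/30240 × (2.34375e-07 − 0.000240000) = -7.92876e-09.
Running total after k=3: 97.5188.
k=4: B_{8}/(8)! × [f^{(7)}(40) − f^{(7)}(10)] = −1/1209600 × (4.39453e-09 − 7.20000e-05) = 5.95202e-11.

S_4 ≈ 97.5188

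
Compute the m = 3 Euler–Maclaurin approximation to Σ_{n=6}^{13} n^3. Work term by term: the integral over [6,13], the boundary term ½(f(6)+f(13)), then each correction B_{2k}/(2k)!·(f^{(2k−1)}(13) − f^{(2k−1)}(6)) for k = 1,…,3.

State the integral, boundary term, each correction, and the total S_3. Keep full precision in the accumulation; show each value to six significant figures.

The integral term ∫_6^13 x^3 dx = 6816.25.
Endpoint term: (f(6) + f(13))/2 = (216.000 + 2197.00)/2 = 1206.50.
Integral + boundary = 8022.75.
Order-1 term: 1/12 · (507.000 − 108.000) = 33.2500.
After k=1: 8056.00.
Order-2 term: −1/720 · (6.00000 − 6.00000) = 0.00000.
After k=2: 8056.00.
Order-3 term: 1/30240 · (0.00000 − 0.00000) = 0.00000.

S_3 ≈ 8056.00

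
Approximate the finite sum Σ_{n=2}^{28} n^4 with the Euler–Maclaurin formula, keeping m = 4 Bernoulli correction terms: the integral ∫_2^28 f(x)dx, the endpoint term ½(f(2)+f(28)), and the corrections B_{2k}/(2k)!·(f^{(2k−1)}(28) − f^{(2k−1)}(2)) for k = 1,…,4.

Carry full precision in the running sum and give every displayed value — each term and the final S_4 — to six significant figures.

S_4 ≈ 3.75672e+06

The integral term ∫_2^28 x^4 dx = 3.44207e+06.
½[f(2) + f(28)] = ½[16.0000 + 614656] = 307336.
So far: 3.74940e+06.
Correction k=1: B_{2}/2! · (f^{(1)}(28) − f^{(1)}(2)) = 1/12 · (87808.0 − 32.0000) = 7314.67.
After k=1: 3.75672e+06.
Correction k=2: B_{4}/4! · (f^{(3)}(28) − f^{(3)}(2)) = −1/720 · (672.000 − 48.0000) = -0.866667.
After k=2: 3.75672e+06.
Correction k=3: B_{6}/6! · (f^{(5)}(28) − f^{(5)}(2)) = 1/30240 · (0.00000 − 0.00000) = 0.00000.
After k=3: 3.75672e+06.
Correction k=4: B_{8}/8! · (f^{(7)}(28) − f^{(7)}(2)) = −1/1209600 · (0.00000 − 0.00000) = 0.00000.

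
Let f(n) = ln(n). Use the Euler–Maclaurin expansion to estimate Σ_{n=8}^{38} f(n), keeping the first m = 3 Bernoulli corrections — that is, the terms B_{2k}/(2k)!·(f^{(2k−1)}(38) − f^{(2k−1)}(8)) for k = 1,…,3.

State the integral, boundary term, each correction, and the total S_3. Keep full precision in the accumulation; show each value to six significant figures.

∫_8^38 ln(x) dx evaluates to 91.5927.
Endpoint term: (f(8) + f(38))/2 = (2.07944 + 3.63759)/2 = 2.85851.
So far: 94.4513.
Order-1 term: 1/12 · (0.0263158 − 0.125000) = -0.00822368.
Partial sum through k=1: 94.4430.
Order-2 term: −1/720 · (3.64485e-05 − 0.00390625) = 5.37472e-06.
Partial sum through k=2: 94.4430.
Order-3 term: 1/30240 · (3.02896e-07 − 0.000732422) = -2.42103e-08.

S_3 ≈ 94.4430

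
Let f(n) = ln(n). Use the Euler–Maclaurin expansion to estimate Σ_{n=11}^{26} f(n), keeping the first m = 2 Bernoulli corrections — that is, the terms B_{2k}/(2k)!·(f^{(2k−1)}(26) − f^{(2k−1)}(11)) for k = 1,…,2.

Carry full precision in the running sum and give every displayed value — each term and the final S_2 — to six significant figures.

S_2 ≈ 46.1573

The integral term ∫_11^26 ln(x) dx = 43.3337.
Endpoint term: (f(11) + f(26))/2 = (2.39790 + 3.25810)/2 = 2.82800.
So far: 46.1617.
Correction k=1: B_{2}/2! · (f^{(1)}(26) − f^{(1)}(11)) = 1/12 · (0.0384615 − 0.0909091) = -0.00437063.
After k=1: 46.1573.
Correction k=2: B_{4}/4! · (f^{(3)}(26) − f^{(3)}(11)) = −1/720 · (0.000113792 − 0.00150263) = 1.92894e-06.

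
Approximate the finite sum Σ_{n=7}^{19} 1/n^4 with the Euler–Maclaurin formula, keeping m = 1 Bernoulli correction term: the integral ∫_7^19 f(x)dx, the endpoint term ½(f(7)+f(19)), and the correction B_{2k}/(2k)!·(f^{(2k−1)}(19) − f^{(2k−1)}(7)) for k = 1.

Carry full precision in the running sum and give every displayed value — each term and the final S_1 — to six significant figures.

S_1 ≈ 0.00115500

Integral: ∫_7^19 1/x^4 dx = 0.000923219.
½[f(7) + f(19)] = ½[0.000416493 + 7.67336e-06] = 0.000212083.
Running total after boundary: 0.00113530.
Correction k=1: B_{2}/2! · (f^{(1)}(19) − f^{(1)}(7)) = 1/12 · (-1.61544e-06 − (-0.000237996)) = 1.96984e-05.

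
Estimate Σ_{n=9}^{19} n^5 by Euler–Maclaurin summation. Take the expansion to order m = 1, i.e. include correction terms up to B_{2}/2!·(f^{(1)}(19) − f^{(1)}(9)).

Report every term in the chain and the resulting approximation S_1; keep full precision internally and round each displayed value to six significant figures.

∫_9^19 x^5 dx evaluates to 7.75241e+06.
½[f(9) + f(19)] = ½[59049.0 + 2.47610e+06] = 1.26757e+06.
So far: 9.01998e+06.
k=1: B_{2}/(2)! × [f^{(1)}(19) − f^{(1)}(9)] = 1/12 × (651605 − 32805.0) = 51566.7.

S_1 ≈ 9.07155e+06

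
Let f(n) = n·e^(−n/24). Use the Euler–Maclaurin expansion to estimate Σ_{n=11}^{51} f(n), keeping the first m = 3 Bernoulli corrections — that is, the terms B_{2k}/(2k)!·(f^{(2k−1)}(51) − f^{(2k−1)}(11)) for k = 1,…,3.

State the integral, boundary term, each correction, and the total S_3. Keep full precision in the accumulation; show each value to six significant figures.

∫_11^51 x·e^(−x/24) dx evaluates to 316.183.
Boundary: ½(f(11) + f(51)) = ½(6.95570 + 6.09108) = 6.52339.
Integral + boundary = 322.707.
Correction k=1: B_{2}/2! · (f^{(1)}(51) − f^{(1)}(11)) = 1/12 · (-0.134362 − 0.342516) = -0.0397398.
Running total after k=1: 322.667.
Correction k=2: B_{4}/4! · (f^{(3)}(51) − f^{(3)}(11)) = −1/720 · (0.000181430 − 0.00279026) = 3.62337e-06.
Running total after k=2: 322.667.
Correction k=3: B_{6}/6! · (f^{(5)}(51) − f^{(5)}(11)) = 1/30240 · (1.03494e-06 − 8.65603e-06) = -2.52020e-10.

S_3 ≈ 322.667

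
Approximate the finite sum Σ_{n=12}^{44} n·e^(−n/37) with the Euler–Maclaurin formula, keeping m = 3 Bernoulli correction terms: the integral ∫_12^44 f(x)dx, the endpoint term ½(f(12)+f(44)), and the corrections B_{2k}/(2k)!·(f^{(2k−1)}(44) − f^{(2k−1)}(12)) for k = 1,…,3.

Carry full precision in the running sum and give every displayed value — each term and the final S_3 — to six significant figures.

S_3 ≈ 409.328

The integral term ∫_12^44 x·e^(−x/37) dx = 398.337.
Endpoint term: (f(12) + f(44))/2 = (8.67619 + 13.3966)/2 = 11.0364.
Running total after boundary: 409.373.
Correction k=1: B_{2}/2! · (f^{(1)}(44) − f^{(1)}(12)) = 1/12 · (-0.0576021 − 0.488524) = -0.0455105.
Running total after k=1: 409.328.
Correction k=2: B_{4}/4! · (f^{(3)}(44) − f^{(3)}(12)) = −1/720 · (0.000402728 − 0.00141312) = 1.40332e-06.
Running total after k=2: 409.328.
Correction k=3: B_{6}/6! · (f^{(5)}(44) − f^{(5)}(12)) = 1/30240 · (6.19088e-07 − 1.80379e-06) = -3.91766e-11.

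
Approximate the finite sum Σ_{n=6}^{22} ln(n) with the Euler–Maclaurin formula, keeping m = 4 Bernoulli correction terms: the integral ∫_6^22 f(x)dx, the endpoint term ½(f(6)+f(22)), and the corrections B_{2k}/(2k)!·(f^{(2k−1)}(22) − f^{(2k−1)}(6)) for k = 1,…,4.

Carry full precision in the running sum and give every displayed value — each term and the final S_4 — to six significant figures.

The integral term ∫_6^22 ln(x) dx = 41.2524.
Endpoint term: (f(6) + f(22))/2 = (1.79176 + 3.09104)/2 = 2.44140.
So far: 43.6938.
Order-1 term: 1/12 · (0.0454545 − 0.166667) = -0.0101010.
After k=1: 43.6837.
Order-2 term: −1/720 · (0.000187829 − 0.00925926) = 1.25992e-05.
After k=2: 43.6837.
Order-3 term: 1/30240 · (4.65691e-06 − 0.00308642) = -1.01910e-07.
After k=3: 43.6837.
Order-4 term: −1/1209600 · (2.88651e-07 − 0.00257202) = 2.12610e-09.

S_4 ≈ 43.6837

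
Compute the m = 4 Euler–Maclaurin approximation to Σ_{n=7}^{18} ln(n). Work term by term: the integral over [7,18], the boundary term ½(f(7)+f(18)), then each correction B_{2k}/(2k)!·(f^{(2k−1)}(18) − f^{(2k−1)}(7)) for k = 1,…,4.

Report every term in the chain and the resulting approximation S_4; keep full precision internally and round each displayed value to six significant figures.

∫_7^18 ln(x) dx evaluates to 27.4053.
Boundary: ½(f(7) + f(18)) = ½(1.94591 + 2.89037) = 2.41814.
So far: 29.8235.
Order-1 term: 1/12 · (0.0555556 − 0.142857) = -0.00727513.
Running total after k=1: 29.8162.
Order-2 term: −1/720 · (0.000342936 − 0.00583090) = 7.62218e-06.
Running total after k=2: 29.8162.
Order-3 term: 1/30240 · (1.27013e-05 − 0.00142798) = -4.68014e-08.
Running total after k=3: 29.8162.
Order-4 term: −1/1209600 · (1.17605e-06 − 0.000874271) = 7.21805e-10.

S_4 ≈ 29.8162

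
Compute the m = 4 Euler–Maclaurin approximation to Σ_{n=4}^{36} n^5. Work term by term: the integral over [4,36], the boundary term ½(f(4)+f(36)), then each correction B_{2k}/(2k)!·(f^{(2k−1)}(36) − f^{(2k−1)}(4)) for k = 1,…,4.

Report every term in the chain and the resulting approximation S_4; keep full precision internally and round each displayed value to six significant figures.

The integral term ∫_4^36 x^5 dx = 3.62796e+08.
Endpoint term: (f(4) + f(36))/2 = (1024.00 + 6.04662e+07)/2 = 3.02336e+07.
So far: 3.93030e+08.
Order-1 term: 1/12 · (8.39808e+06 − 1280.00) = 699733.
Partial sum through k=1: 3.93730e+08.
Order-2 term: −1/720 · (77760.0 − 960.000) = -106.667.
Partial sum through k=2: 3.93730e+08.
Order-3 term: 1/30240 · (120.000 − 120.000) = 0.00000.
Partial sum through k=3: 3.93730e+08.
Order-4 term: −1/1209600 · (0.00000 − 0.00000) = 0.00000.

S_4 ≈ 3.93730e+08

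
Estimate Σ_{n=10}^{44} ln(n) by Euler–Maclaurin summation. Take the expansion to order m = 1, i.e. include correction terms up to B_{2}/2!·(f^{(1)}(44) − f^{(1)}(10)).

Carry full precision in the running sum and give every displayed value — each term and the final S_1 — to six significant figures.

S_1 ≈ 112.515

Integral: ∫_10^44 ln(x) dx = 109.478.
Boundary: ½(f(10) + f(44)) = ½(2.30259 + 3.78419) = 3.04339.
Running total after boundary: 112.522.
Correction k=1: B_{2}/2! · (f^{(1)}(44) − f^{(1)}(10)) = 1/12 · (0.0227273 − 0.100000) = -0.00643939.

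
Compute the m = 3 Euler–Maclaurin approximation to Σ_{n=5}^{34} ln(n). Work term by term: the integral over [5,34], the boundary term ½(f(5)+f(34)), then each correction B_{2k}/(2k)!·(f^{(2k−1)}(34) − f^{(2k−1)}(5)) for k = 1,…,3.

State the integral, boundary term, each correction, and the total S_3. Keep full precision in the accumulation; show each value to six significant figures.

The integral term ∫_5^34 ln(x) dx = 82.8491.
½[f(5) + f(34)] = ½[1.60944 + 3.52636] = 2.56790.
So far: 85.4170.
Order-1 term: 1/12 · (0.0294118 − 0.200000) = -0.0142157.
After k=1: 85.4028.
Order-2 term: −1/720 · (5.08854e-05 − 0.0160000) = 2.21515e-05.
After k=2: 85.4028.
Order-3 term: 1/30240 · (5.28222e-07 − 0.00768000) = -2.53951e-07.

S_3 ≈ 85.4028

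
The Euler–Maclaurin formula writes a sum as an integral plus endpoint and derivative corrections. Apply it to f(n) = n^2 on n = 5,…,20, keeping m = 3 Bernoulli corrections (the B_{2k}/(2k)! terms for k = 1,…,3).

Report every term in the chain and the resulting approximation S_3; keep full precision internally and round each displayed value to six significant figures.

∫_5^20 x^2 dx evaluates to 2625.00.
Endpoint term: (f(5) + f(20))/2 = (25.0000 + 400.000)/2 = 212.500.
So far: 2837.50.
Correction k=1: B_{2}/2! · (f^{(1)}(20) − f^{(1)}(5)) = 1/12 · (40.0000 − 10.0000) = 2.50000.
After k=1: 2840.00.
Correction k=2: B_{4}/4! · (f^{(3)}(20) − f^{(3)}(5)) = −1/720 · (0.00000 − 0.00000) = 0.00000.
After k=2: 2840.00.
Correction k=3: B_{6}/6! · (f^{(5)}(20) − f^{(5)}(5)) = 1/30240 · (0.00000 − 0.00000) = 0.00000.

S_3 ≈ 2840.00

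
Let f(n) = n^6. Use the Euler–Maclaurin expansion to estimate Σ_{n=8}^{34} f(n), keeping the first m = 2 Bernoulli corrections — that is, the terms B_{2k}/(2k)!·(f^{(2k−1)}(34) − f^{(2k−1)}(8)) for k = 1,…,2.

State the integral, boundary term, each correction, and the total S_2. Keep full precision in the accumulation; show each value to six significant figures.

∫_8^34 x^6 dx evaluates to 7.50304e+09.
½[f(8) + f(34)] = ½[262144 + 1.54480e+09] = 7.72533e+08.
Integral + boundary = 8.27557e+09.
k=1: B_{2}/(2)! × [f^{(1)}(34) − f^{(1)}(8)] = 1/12 × (2.72613e+08 − 196608) = 2.27013e+07.
Running total after k=1: 8.29827e+09.
k=2: B_{4}/(4)! × [f^{(3)}(34) − f^{(3)}(8)] = −1/720 × (4.71648e+06 − 61440.0) = -6465.33.

S_2 ≈ 8.29826e+09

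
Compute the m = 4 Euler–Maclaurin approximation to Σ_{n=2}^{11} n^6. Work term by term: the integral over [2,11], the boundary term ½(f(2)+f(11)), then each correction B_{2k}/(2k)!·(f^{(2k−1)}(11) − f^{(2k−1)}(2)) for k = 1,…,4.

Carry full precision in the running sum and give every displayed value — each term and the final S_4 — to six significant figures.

The integral term ∫_2^11 x^6 dx = 2.78386e+06.
½[f(2) + f(11)] = ½[64.0000 + 1.77156e+06] = 885812.
So far: 3.66968e+06.
Correction k=1: B_{2}/2! · (f^{(1)}(11) − f^{(1)}(2)) = 1/12 · (966306 − 192.000) = 80509.5.
Partial sum through k=1: 3.75019e+06.
Correction k=2: B_{4}/4! · (f^{(3)}(11) − f^{(3)}(2)) = −1/720 · (159720 − 960.000) = -220.500.
Partial sum through k=2: 3.74996e+06.
Correction k=3: B_{6}/6! · (f^{(5)}(11) − f^{(5)}(2)) = 1/30240 · (7920.00 − 1440.00) = 0.214286.
Partial sum through k=3: 3.74996e+06.
Correction k=4: B_{8}/8! · (f^{(7)}(11) − f^{(7)}(2)) = −1/1209600 · (0.00000 − 0.00000) = 0.00000.

S_4 ≈ 3.74996e+06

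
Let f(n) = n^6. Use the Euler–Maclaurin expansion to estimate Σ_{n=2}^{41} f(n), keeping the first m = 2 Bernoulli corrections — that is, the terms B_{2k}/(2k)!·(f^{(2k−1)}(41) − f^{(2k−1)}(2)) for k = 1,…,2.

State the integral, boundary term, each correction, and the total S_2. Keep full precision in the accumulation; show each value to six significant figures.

S_2 ≈ 3.02550e+10

Integral: ∫_2^41 x^6 dx = 2.78220e+10.
½[f(2) + f(41)] = ½[64.0000 + 4.75010e+09] = 2.37505e+09.
Running total after boundary: 3.01971e+10.
Order-1 term: 1/12 · (6.95137e+08 − 192.000) = 5.79281e+07.
Running total after k=1: 3.02550e+10.
Order-2 term: −1/720 · (8.27052e+06 − 960.000) = -11485.5.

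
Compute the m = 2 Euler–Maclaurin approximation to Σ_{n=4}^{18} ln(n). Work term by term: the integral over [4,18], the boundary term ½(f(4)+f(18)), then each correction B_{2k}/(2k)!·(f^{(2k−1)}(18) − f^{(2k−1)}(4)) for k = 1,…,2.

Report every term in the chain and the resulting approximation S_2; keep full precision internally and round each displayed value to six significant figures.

S_2 ≈ 34.6037

Integral: ∫_4^18 ln(x) dx = 32.4815.
Boundary: ½(f(4) + f(18)) = ½(1.38629 + 2.89037) = 2.13833.
So far: 34.6198.
Order-1 term: 1/12 · (0.0555556 − 0.250000) = -0.0162037.
Partial sum through k=1: 34.6036.
Order-2 term: −1/720 · (0.000342936 − 0.0312500) = 4.29265e-05.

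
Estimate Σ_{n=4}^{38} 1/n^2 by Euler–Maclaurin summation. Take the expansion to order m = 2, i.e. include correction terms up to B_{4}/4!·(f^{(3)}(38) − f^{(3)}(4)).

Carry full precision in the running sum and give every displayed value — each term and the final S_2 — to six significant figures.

∫_4^38 1/x^2 dx evaluates to 0.223684.
½[f(4) + f(38)] = ½[0.0625000 + 0.000692521] = 0.0315963.
So far: 0.255280.
k=1: B_{2}/(2)! × [f^{(1)}(38) − f^{(1)}(4)] = 1/12 × (-3.64485e-05 − (-0.0312500)) = 0.00260113.
Running total after k=1: 0.257882.
k=2: B_{4}/(4)! × [f^{(3)}(38) − f^{(3)}(4)] = −1/720 × (-3.02896e-07 − (-0.0234375)) = -3.25517e-05.

S_2 ≈ 0.257849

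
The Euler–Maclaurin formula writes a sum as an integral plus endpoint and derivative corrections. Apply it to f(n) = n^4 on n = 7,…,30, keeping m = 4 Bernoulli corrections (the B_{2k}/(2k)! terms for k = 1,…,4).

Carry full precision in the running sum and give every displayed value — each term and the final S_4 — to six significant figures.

∫_7^30 x^4 dx evaluates to 4.85664e+06.
Boundary: ½(f(7) + f(30)) = ½(2401.00 + 810000) = 406200.
Running total after boundary: 5.26284e+06.
Order-1 term: 1/12 · (108000 − 1372.00) = 8885.67.
After k=1: 5.27172e+06.
Order-2 term: −1/720 · (720.000 − 168.000) = -0.766667.
After k=2: 5.27172e+06.
Order-3 term: 1/30240 · (0.00000 − 0.00000) = 0.00000.
After k=3: 5.27172e+06.
Order-4 term: −1/1209600 · (0.00000 − 0.00000) = 0.00000.

S_4 ≈ 5.27172e+06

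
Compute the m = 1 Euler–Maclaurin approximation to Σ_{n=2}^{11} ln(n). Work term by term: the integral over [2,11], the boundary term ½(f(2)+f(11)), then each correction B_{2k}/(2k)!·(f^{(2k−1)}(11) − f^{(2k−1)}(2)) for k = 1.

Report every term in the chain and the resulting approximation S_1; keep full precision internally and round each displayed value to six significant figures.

S_1 ≈ 17.5020

Integral: ∫_2^11 ln(x) dx = 15.9906.
Boundary: ½(f(2) + f(11)) = ½(0.693147 + 2.39790) = 1.54552.
Integral + boundary = 17.5361.
Correction k=1: B_{2}/2! · (f^{(1)}(11) − f^{(1)}(2)) = 1/12 · (0.0909091 − 0.500000) = -0.0340909.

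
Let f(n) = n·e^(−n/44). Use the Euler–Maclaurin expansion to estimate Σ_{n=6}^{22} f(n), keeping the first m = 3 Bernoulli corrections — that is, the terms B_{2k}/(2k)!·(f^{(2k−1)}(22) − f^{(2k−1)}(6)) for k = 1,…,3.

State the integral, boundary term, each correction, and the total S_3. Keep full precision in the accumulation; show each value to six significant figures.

The integral term ∫_6^22 x·e^(−x/44) dx = 158.191.
Boundary: ½(f(6) + f(22)) = ½(5.23515 + 13.3437) = 9.28941.
Integral + boundary = 167.480.
k=1: B_{2}/(2)! × [f^{(1)}(22) − f^{(1)}(6)] = 1/12 × (0.303265 − 0.753545) = -0.0375233.
Running total after k=1: 167.442.
k=2: B_{4}/(4)! × [f^{(3)}(22) − f^{(3)}(6)] = −1/720 × (0.000783227 − 0.00129060) = 7.04681e-07.
Running total after k=2: 167.442.
k=3: B_{6}/(6)! × [f^{(5)}(22) − f^{(5)}(6)] = 1/30240 × (7.28207e-07 − 1.13221e-06) = -1.33600e-11.

S_3 ≈ 167.442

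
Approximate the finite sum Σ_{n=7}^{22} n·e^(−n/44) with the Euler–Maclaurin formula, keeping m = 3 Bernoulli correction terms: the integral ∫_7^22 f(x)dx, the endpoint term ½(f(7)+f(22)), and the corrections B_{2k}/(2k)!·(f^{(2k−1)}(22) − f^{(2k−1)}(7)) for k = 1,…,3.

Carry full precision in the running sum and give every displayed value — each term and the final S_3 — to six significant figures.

Integral: ∫_7^22 x·e^(−x/44) dx = 152.585.
Endpoint term: (f(7) + f(22))/2 = (5.97043 + 13.3437)/2 = 9.65705.
So far: 162.242.
Order-1 term: 1/12 · (0.303265 − 0.717227) = -0.0344968.
Running total after k=1: 162.207.
Order-2 term: −1/720 · (0.000783227 − 0.00125158) = 6.50495e-07.
Running total after k=2: 162.207.
Order-3 term: 1/30240 · (7.28207e-07 − 1.10160e-06) = -1.23477e-11.

S_3 ≈ 162.207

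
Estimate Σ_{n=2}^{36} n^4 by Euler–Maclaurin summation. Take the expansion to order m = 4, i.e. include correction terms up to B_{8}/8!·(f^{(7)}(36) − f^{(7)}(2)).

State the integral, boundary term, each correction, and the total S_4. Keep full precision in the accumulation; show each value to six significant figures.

Integral: ∫_2^36 x^4 dx = 1.20932e+07.
½[f(2) + f(36)] = ½[16.0000 + 1.67962e+06] = 839816.
So far: 1.29330e+07.
Order-1 term: 1/12 · (186624 − 32.0000) = 15549.3.
Running total after k=1: 1.29486e+07.
Order-2 term: −1/720 · (864.000 − 48.0000) = -1.13333.
Running total after k=2: 1.29486e+07.
Order-3 term: 1/30240 · (0.00000 − 0.00000) = 0.00000.
Running total after k=3: 1.29486e+07.
Order-4 term: −1/1209600 · (0.00000 − 0.00000) = 0.00000.

S_4 ≈ 1.29486e+07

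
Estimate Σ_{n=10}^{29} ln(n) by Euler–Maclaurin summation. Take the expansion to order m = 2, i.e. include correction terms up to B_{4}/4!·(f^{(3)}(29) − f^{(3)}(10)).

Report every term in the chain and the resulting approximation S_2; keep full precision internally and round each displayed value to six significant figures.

S_2 ≈ 58.4552

∫_10^29 ln(x) dx evaluates to 55.6257.
Endpoint term: (f(10) + f(29))/2 = (2.30259 + 3.36730)/2 = 2.83494.
Integral + boundary = 58.4607.
k=1: B_{2}/(2)! × [f^{(1)}(29) − f^{(1)}(10)] = 1/12 × (0.0344828 − 0.100000) = -0.00545977.
Running total after k=1: 58.4552.
k=2: B_{4}/(4)! × [f^{(3)}(29) − f^{(3)}(10)] = −1/720 × (8.20042e-05 − 0.00200000) = 2.66388e-06.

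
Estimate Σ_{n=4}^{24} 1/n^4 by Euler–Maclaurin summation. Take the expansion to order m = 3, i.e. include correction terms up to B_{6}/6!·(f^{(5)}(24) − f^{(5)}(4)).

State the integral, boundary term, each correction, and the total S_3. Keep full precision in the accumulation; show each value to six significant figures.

S_3 ≈ 0.00745501

∫_4^24 1/x^4 dx evaluates to 0.00518422.
Endpoint term: (f(4) + f(24))/2 = (0.00390625 + 3.01408e-06)/2 = 0.00195463.
Integral + boundary = 0.00713885.
Correction k=1: B_{2}/2! · (f^{(1)}(24) − f^{(1)}(4)) = 1/12 · (-5.02347e-07 − (-0.00390625)) = 0.000325479.
Running total after k=1: 0.00746433.
Correction k=2: B_{4}/4! · (f^{(3)}(24) − f^{(3)}(4)) = −1/720 · (-2.61639e-08 − (-0.00732422)) = -1.01725e-05.
Running total after k=2: 0.00745416.
Correction k=3: B_{6}/6! · (f^{(5)}(24) − f^{(5)}(4)) = 1/30240 · (-2.54371e-09 − (-0.0256348)) = 8.47710e-07.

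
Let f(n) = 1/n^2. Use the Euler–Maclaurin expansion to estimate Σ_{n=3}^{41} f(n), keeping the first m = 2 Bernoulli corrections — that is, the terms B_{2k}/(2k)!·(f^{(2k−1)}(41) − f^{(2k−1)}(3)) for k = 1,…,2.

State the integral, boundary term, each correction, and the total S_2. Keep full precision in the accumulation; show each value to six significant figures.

S_2 ≈ 0.370829

∫_3^41 1/x^2 dx evaluates to 0.308943.
Boundary: ½(f(3) + f(41)) = ½(0.111111 + 0.000594884) = 0.0558530.
So far: 0.364796.
k=1: B_{2}/(2)! × [f^{(1)}(41) − f^{(1)}(3)] = 1/12 × (-2.90187e-05 − (-0.0740741)) = 0.00617042.
Partial sum through k=1: 0.370967.
k=2: B_{4}/(4)! × [f^{(3)}(41) − f^{(3)}(3)] = −1/720 × (-2.07153e-07 − (-0.0987654)) = -0.000137174.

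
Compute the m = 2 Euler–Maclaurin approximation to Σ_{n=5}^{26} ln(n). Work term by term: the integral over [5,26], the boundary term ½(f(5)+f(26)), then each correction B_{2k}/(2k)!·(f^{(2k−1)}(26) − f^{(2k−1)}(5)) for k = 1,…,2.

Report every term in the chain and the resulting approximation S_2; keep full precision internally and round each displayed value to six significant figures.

S_2 ≈ 58.0836

Integral: ∫_5^26 ln(x) dx = 55.6633.
½[f(5) + f(26)] = ½[1.60944 + 3.25810] = 2.43377.
Integral + boundary = 58.0971.
Correction k=1: B_{2}/2! · (f^{(1)}(26) − f^{(1)}(5)) = 1/12 · (0.0384615 − 0.200000) = -0.0134615.
After k=1: 58.0836.
Correction k=2: B_{4}/4! · (f^{(3)}(26) − f^{(3)}(5)) = −1/720 · (0.000113792 − 0.0160000) = 2.20642e-05.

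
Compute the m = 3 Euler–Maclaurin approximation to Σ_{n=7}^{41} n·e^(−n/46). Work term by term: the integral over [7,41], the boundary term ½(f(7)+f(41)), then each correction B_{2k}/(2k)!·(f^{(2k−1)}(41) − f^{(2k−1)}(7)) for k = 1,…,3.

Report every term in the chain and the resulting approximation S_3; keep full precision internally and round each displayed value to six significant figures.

∫_7^41 x·e^(−x/46) dx evaluates to 452.547.
Endpoint term: (f(7) + f(41))/2 = (6.01187 + 16.8149)/2 = 11.4134.
So far: 463.961.
Correction k=1: B_{2}/2! · (f^{(1)}(41) − f^{(1)}(7)) = 1/12 · (0.0445783 − 0.728146) = -0.0569640.
Partial sum through k=1: 463.904.
Correction k=2: B_{4}/4! · (f^{(3)}(41) − f^{(3)}(7)) = −1/720 · (0.000408705 − 0.00115587) = 1.03773e-06.
Partial sum through k=2: 463.904.
Correction k=3: B_{6}/6! · (f^{(5)}(41) − f^{(5)}(7)) = 1/30240 · (3.76343e-07 − 9.29881e-07) = -1.83048e-11.

S_3 ≈ 463.904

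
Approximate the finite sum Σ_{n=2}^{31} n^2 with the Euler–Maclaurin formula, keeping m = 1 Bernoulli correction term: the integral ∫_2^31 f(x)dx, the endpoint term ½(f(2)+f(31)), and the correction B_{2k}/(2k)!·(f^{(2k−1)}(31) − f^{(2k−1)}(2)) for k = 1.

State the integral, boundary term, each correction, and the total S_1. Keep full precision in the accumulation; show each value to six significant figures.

The integral term ∫_2^31 x^2 dx = 9927.67.
Endpoint term: (f(2) + f(31))/2 = (4.00000 + 961.000)/2 = 482.500.
Running total after boundary: 10410.2.
Correction k=1: B_{2}/2! · (f^{(1)}(31) − f^{(1)}(2)) = 1/12 · (62.0000 − 4.00000) = 4.83333.

S_1 ≈ 10415.0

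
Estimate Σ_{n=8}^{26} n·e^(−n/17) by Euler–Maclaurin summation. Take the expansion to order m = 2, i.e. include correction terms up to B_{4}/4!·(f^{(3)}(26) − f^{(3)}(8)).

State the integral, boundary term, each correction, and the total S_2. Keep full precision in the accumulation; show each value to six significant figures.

S_2 ≈ 112.367

Integral: ∫_8^26 x·e^(−x/17) dx = 107.089.
Boundary: ½(f(8) + f(26)) = ½(4.99708 + 5.63324) = 5.31516.
So far: 112.404.
Order-1 term: 1/12 · (-0.114704 − 0.330689) = -0.0371161.
Running total after k=1: 112.367.
Order-2 term: −1/720 · (0.00110250 − 0.00546698) = 6.06179e-06.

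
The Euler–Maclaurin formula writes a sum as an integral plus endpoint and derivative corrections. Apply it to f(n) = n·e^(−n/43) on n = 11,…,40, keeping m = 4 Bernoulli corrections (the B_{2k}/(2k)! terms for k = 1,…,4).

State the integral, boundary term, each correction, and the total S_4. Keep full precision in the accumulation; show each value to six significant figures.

∫_11^40 x·e^(−x/43) dx evaluates to 390.057.
½[f(11) + f(40)] = ½[8.51715 + 15.7785] = 12.1478.
Running total after boundary: 402.205.
Order-1 term: 1/12 · (0.0275206 − 0.576213) = -0.0457244.
After k=1: 402.159.
Order-2 term: −1/720 · (0.000441560 − 0.00114915) = 9.82769e-07.
After k=2: 402.159.
Order-3 term: 1/30240 · (4.69571e-07 − 1.07446e-06) = -2.00029e-11.
After k=3: 402.159.
Order-4 term: −1/1209600 · (3.78762e-10 − 8.26076e-10) = 3.69804e-16.

S_4 ≈ 402.159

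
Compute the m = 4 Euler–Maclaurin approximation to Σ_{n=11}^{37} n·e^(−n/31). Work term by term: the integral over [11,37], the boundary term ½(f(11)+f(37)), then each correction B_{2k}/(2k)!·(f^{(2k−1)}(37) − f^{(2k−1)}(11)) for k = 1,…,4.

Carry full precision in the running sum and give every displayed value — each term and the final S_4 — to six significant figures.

S_4 ≈ 283.471

∫_11^37 x·e^(−x/31) dx evaluates to 274.048.
Boundary: ½(f(11) + f(37)) = ½(7.71415 + 11.2163) = 9.46523.
Running total after boundary: 283.513.
Order-1 term: 1/12 · (-0.0586730 − 0.452443) = -0.0425930.
After k=1: 283.471.
Order-2 term: −1/720 · (0.000569838 − 0.00193030) = 1.88953e-06.
After k=2: 283.471.
Order-3 term: 1/30240 · (1.24946e-06 − 3.52736e-06) = -7.53273e-11.
After k=3: 283.471.
Order-4 term: −1/1209600 · (1.98330e-09 − 5.25087e-09) = 2.70136e-15.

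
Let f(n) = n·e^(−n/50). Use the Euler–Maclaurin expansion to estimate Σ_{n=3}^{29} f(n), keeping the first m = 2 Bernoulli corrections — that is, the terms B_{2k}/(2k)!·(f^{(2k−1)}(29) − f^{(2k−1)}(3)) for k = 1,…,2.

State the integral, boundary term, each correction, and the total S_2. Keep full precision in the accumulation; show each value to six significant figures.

S_2 ≈ 293.554

The integral term ∫_3^29 x·e^(−x/50) dx = 284.077.
Boundary: ½(f(3) + f(29)) = ½(2.82529 + 16.2371) = 9.53117.
Running total after boundary: 293.609.
Correction k=1: B_{2}/2! · (f^{(1)}(29) − f^{(1)}(3)) = 1/12 · (0.235157 − 0.885259) = -0.0541751.
Running total after k=1: 293.554.
Correction k=2: B_{4}/4! · (f^{(3)}(29) − f^{(3)}(3)) = −1/720 · (0.000541982 − 0.00110752) = 7.85463e-07.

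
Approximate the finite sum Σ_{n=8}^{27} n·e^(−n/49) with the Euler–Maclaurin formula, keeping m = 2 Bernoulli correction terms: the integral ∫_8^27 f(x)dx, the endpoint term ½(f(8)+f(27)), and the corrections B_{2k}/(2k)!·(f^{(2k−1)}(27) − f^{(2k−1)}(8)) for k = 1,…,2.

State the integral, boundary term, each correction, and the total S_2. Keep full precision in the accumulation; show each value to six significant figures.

Integral: ∫_8^27 x·e^(−x/49) dx = 225.909.
Endpoint term: (f(8) + f(27))/2 = (6.79493 + 15.5618)/2 = 11.1783.
Running total after boundary: 237.087.
k=1: B_{2}/(2)! × [f^{(1)}(27) − f^{(1)}(8)] = 1/12 × (0.258774 − 0.710694) = -0.0376599.
Partial sum through k=1: 237.050.
k=2: B_{4}/(4)! × [f^{(3)}(27) − f^{(3)}(8)] = −1/720 × (0.000587879 − 0.00100351) = 5.77264e-07.

S_2 ≈ 237.050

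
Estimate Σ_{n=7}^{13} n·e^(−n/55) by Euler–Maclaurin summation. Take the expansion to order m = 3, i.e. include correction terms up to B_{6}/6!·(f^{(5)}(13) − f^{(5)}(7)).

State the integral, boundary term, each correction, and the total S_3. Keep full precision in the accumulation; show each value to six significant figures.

Integral: ∫_7^13 x·e^(−x/55) dx = 49.7770.
Boundary: ½(f(7) + f(13)) = ½(6.16345 + 10.2634) = 8.21344.
Running total after boundary: 57.9905.
Correction k=1: B_{2}/2! · (f^{(1)}(13) − f^{(1)}(7)) = 1/12 · (0.602886 − 0.768431) = -0.0137954.
Partial sum through k=1: 57.9767.
Correction k=2: B_{4}/4! · (f^{(3)}(13) − f^{(3)}(7)) = −1/720 · (0.000721280 − 0.000836171) = 1.59571e-07.
Partial sum through k=2: 57.9767.
Correction k=3: B_{6}/6! · (f^{(5)}(13) − f^{(5)}(7)) = 1/30240 · (4.10995e-07 − 4.68865e-07) = -1.91368e-12.

S_3 ≈ 57.9767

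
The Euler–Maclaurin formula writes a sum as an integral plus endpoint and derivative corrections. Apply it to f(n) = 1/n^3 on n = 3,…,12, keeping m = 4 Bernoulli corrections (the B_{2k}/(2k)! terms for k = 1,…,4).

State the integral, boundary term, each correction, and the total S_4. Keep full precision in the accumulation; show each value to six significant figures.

S_4 ≈ 0.0738614

∫_3^12 1/x^3 dx evaluates to 0.0520833.
Boundary: ½(f(3) + f(12)) = ½(0.0370370 + 0.000578704) = 0.0188079.
Running total after boundary: 0.0708912.
Order-1 term: 1/12 · (-0.000144676 − (-0.0370370)) = 0.00307436.
Partial sum through k=1: 0.0739656.
Order-2 term: −1/720 · (-2.00939e-05 − (-0.0823045)) = -0.000114284.
Partial sum through k=2: 0.0738513.
Order-3 term: 1/30240 · (-5.86071e-06 − (-0.384088)) = 1.27011e-05.
Partial sum through k=3: 0.0738640.
Order-4 term: −1/1209600 · (-2.93036e-06 − (-3.07270)) = -2.54026e-06.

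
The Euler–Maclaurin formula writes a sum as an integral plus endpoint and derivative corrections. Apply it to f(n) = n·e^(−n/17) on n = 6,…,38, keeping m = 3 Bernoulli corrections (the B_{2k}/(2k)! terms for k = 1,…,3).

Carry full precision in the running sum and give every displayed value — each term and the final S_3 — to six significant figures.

S_3 ≈ 178.807

∫_6^38 x·e^(−x/17) dx evaluates to 174.716.
Boundary: ½(f(6) + f(38)) = ½(4.21571 + 4.06451) = 4.14011.
Running total after boundary: 178.856.
Correction k=1: B_{2}/2! · (f^{(1)}(38) − f^{(1)}(6)) = 1/12 · (-0.132128 − 0.454636) = -0.0488969.
After k=1: 178.807.
Correction k=2: B_{4}/4! · (f^{(3)}(38) − f^{(3)}(6)) = −1/720 · (0.000283022 − 0.00643555) = 8.54517e-06.
After k=2: 178.807.
Correction k=3: B_{6}/6! · (f^{(5)}(38) − f^{(5)}(6)) = 1/30240 · (3.54060e-06 − 3.90933e-05) = -1.17568e-09.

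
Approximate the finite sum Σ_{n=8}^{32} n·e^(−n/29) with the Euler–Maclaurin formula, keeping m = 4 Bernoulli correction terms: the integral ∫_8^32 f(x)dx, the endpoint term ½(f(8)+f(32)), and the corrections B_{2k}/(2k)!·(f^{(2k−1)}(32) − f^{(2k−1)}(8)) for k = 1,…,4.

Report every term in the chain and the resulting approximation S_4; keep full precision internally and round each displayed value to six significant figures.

S_4 ≈ 235.791

Integral: ∫_8^32 x·e^(−x/29) dx = 227.497.
Endpoint term: (f(8) + f(32))/2 = (6.07134 + 10.6152)/2 = 8.34327.
So far: 235.840.
k=1: B_{2}/(2)! × [f^{(1)}(32) − f^{(1)}(8)] = 1/12 × (-0.0343164 − 0.549561) = -0.0486565.
Running total after k=1: 235.791.
k=2: B_{4}/(4)! × [f^{(3)}(32) − f^{(3)}(8)] = −1/720 × (0.000748079 − 0.00245826) = 2.37525e-06.
Running total after k=2: 235.791.
k=3: B_{6}/(6)! × [f^{(5)}(32) − f^{(5)}(8)] = 1/30240 × (1.82754e-06 − 5.06903e-06) = -1.07192e-10.
Running total after k=3: 235.791.
k=4: B_{8}/(8)! × [f^{(7)}(32) − f^{(7)}(8)] = −1/1209600 × (3.28843e-09 − 8.57913e-09) = 4.37393e-15.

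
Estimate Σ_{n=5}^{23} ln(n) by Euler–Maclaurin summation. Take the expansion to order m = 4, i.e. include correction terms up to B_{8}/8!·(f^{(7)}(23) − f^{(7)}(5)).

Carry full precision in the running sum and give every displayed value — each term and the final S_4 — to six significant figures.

Integral: ∫_5^23 ln(x) dx = 46.0692.
Boundary: ½(f(5) + f(23)) = ½(1.60944 + 3.13549) = 2.37247.
So far: 48.4416.
Correction k=1: B_{2}/2! · (f^{(1)}(23) − f^{(1)}(5)) = 1/12 · (0.0434783 − 0.200000) = -0.0130435.
After k=1: 48.4286.
Correction k=2: B_{4}/4! · (f^{(3)}(23) − f^{(3)}(5)) = −1/720 · (0.000164379 − 0.0160000) = 2.19939e-05.
After k=2: 48.4286.
Correction k=3: B_{6}/6! · (f^{(5)}(23) − f^{(5)}(5)) = 1/30240 · (3.72883e-06 − 0.00768000) = -2.53845e-07.
After k=3: 48.4286.
Correction k=4: B_{8}/8! · (f^{(7)}(23) − f^{(7)}(5)) = −1/1209600 · (2.11465e-07 − 0.00921600) = 7.61887e-09.

S_4 ≈ 48.4286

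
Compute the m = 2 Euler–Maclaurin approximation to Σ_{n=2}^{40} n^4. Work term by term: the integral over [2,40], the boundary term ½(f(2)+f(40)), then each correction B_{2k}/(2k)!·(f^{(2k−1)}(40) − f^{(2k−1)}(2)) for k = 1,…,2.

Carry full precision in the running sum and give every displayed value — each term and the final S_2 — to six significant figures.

Integral: ∫_2^40 x^4 dx = 2.04800e+07.
½[f(2) + f(40)] = ½[16.0000 + 2.56000e+06] = 1.28001e+06.
Integral + boundary = 2.17600e+07.
Correction k=1: B_{2}/2! · (f^{(1)}(40) − f^{(1)}(2)) = 1/12 · (256000 − 32.0000) = 21330.7.
After k=1: 2.17813e+07.
Correction k=2: B_{4}/4! · (f^{(3)}(40) − f^{(3)}(2)) = −1/720 · (960.000 − 48.0000) = -1.26667.

S_2 ≈ 2.17813e+07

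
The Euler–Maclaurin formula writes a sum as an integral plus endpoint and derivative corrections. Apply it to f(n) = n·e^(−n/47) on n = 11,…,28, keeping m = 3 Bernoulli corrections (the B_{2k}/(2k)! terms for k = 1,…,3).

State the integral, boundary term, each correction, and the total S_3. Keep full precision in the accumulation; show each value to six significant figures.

The integral term ∫_11^28 x·e^(−x/47) dx = 214.350.
Boundary: ½(f(11) + f(28)) = ½(8.70461 + 15.4323) = 12.0684.
Integral + boundary = 226.418.
k=1: B_{2}/(2)! × [f^{(1)}(28) − f^{(1)}(11)] = 1/12 × (0.222806 − 0.606124) = -0.0319431.
After k=1: 226.386.
k=2: B_{4}/(4)! × [f^{(3)}(28) − f^{(3)}(11)] = −1/720 × (0.000599869 − 0.000990847) = 5.43025e-07.
After k=2: 226.386.
k=3: B_{6}/(6)! × [f^{(5)}(28) − f^{(5)}(11)] = 1/30240 × (4.97453e-07 − 7.72886e-07) = -9.10821e-12.

S_3 ≈ 226.386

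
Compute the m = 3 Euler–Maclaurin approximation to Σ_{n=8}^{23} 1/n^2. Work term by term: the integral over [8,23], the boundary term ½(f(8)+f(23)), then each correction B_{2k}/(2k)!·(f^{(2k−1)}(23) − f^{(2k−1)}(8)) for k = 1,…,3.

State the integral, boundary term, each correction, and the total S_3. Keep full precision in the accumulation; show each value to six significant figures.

S_3 ≈ 0.0905902

Integral: ∫_8^23 1/x^2 dx = 0.0815217.
½[f(8) + f(23)] = ½[0.0156250 + 0.00189036] = 0.00875768.
Integral + boundary = 0.0902794.
k=1: B_{2}/(2)! × [f^{(1)}(23) − f^{(1)}(8)] = 1/12 × (-0.000164379 − (-0.00390625)) = 0.000311823.
Partial sum through k=1: 0.0905912.
k=2: B_{4}/(4)! × [f^{(3)}(23) − f^{(3)}(8)] = −1/720 × (-3.72883e-06 − (-0.000732422)) = -1.01207e-06.
Partial sum through k=2: 0.0905902.
k=3: B_{6}/(6)! × [f^{(5)}(23) − f^{(5)}(8)] = 1/30240 × (-2.11465e-07 − (-0.000343323)) = 1.13463e-08.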